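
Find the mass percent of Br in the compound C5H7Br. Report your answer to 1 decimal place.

54.4%

Molar mass = 5(12.01) + 7(1.008) + 1(79.90) = 147.006 g/mol
Mass of Br per mole = 1 × 79.90 = 79.900 g
% Br = 79.900 / 147.006 × 100 = 54.4%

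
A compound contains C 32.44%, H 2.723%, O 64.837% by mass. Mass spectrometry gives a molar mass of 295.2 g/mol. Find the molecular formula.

C8H8O12

Assume 100 g: 32.44 g C, 2.723 g H, 64.837 g O.
C: 32.44 g ÷ 12.01 g/mol = 2.701 mol
H: 2.723 g ÷ 1.008 g/mol = 2.701 mol
O: 64.837 g ÷ 16.00 g/mol = 4.052 mol
Ratios (÷ 2.701): C 1.000, H 1.000, O 1.500
Scaling by 2: C 2.00, H 2.00, O 3.00 → C2H2O3
Empirical-formula mass = 74.04 g/mol
n = 295.2 / 74.04 = 3.99 ≈ 4
Molecular formula = (C2H2O3)×4 = C8H8O12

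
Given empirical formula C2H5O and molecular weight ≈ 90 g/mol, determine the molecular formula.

Empirical-formula mass = 45.06 g/mol
n = 90 / 45.06 = 2.00 ≈ 2
Molecular formula = (C2H5O)2 = C4H10O2

C4H10O2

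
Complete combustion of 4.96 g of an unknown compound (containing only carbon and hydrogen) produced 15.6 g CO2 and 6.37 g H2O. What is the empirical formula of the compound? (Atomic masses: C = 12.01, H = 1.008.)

CH2

mol C = 15.6 / 44.01 = 0.3545; mass C = 0.3545 × 12.01 = 4.257 g
mol H = 2 × (6.37 / 18.02) = 0.7070; mass H = 0.7070 × 1.008 = 0.7126 g
Divide by the smallest (0.3545 mol C): C 1.000, H 1.995
→ CH2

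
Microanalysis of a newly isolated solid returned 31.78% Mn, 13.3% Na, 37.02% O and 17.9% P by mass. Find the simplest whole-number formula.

Assume 100 g: 31.78 g Mn, 13.3 g Na, 37.02 g O, 17.9 g P.
Moles — Mn: 31.78 / 54.94 = 0.5784 mol; Na: 13.3 / 22.99 = 0.5785 mol; O: 37.02 / 16.00 = 2.314 mol; P: 17.9 / 30.97 = 0.578 mol
Ratios (÷ 0.578): Mn 1.001, Na 1.001, O 4.003, P 1.000
≈ 1:1:4:1 → MnNaO4P

MnNaO4P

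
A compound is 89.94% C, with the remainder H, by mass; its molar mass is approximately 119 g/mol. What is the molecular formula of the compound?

C9H12

Assume 100 g: 89.94 g C, 10.06 g H.
Moles — C: 89.94 / 12.01 = 7.489 mol; H: 10.06 / 1.008 = 9.98 mol
Ratios (÷ 7.489): C 1.000, H 1.333
×3: C 3.00, H 4.00 → C3H4
Empirical-formula mass = 40.06 g/mol
n = 119 / 40.06 = 2.97 ≈ 3
Molecular formula = (C3H4)×3 = C9H12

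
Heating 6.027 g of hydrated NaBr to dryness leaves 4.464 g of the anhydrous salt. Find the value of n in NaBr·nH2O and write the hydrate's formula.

Mass of water lost = 6.027 − 4.464 = 1.563 g → 1.563 / 18.02 = 0.08674 mol H2O
Molar mass of NaBr = 102.89 g/mol → mol NaBr = 4.464 / 102.89 = 0.04339
n = 0.08674 / 0.04339 = 2.00 ≈ 2 → NaBr·2H2O

NaBr·2H2O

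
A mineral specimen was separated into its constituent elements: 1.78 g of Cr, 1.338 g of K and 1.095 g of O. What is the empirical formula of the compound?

Cr: 1.78 g ÷ 52.00 g/mol = 0.03423 mol
K: 1.338 g ÷ 39.10 g/mol = 0.03422 mol
O: 1.095 g ÷ 16.00 g/mol = 0.06844 mol
Smallest is K at 0.03422 mol; normalising gives Cr 1.000, K 1.000, O 2.000
Ratio ≈ 1:1:2, so the empirical formula is CrKO2

CrKO2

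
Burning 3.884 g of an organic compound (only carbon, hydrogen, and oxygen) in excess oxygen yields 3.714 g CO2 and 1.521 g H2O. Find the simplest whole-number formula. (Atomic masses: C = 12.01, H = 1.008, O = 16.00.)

CH2O2

mol C = 3.714 / 44.01 = 0.08439; mass C = 0.08439 × 12.01 = 1.014 g
mol H = 2 × (1.521 / 18.02) = 0.1688; mass H = 0.1688 × 1.008 = 0.1702 g
mass O = 3.884 − (1.184) = 2.700 g → mol O = 0.1688
Divide by the smallest (0.08439 mol C): C 1.000, H 2.000, O 2.000
→ CH2O2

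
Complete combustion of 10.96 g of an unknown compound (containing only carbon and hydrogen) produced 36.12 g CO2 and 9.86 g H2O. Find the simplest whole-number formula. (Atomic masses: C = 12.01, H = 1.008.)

mol C = 36.12 / 44.01 = 0.8207; mass C = 0.8207 × 12.01 = 9.857 g
mol H = 2 × (9.86 / 18.02) = 1.094; mass H = 1.094 × 1.008 = 1.103 g
Smallest is C at 0.8207 mol; normalising gives C 1.000, H 1.333
Multiply by 3: C 3.00, H 4.00 → C3H4

C3H4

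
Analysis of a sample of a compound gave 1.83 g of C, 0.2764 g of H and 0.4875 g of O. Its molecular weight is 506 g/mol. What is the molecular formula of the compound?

C30H54O6

C: 1.83 g ÷ 12.01 g/mol = 0.1524 mol
H: 0.2764 g ÷ 1.008 g/mol = 0.2742 mol
O: 0.4875 g ÷ 16.00 g/mol = 0.03047 mol
Ratios (÷ 0.03047): C 5.001, H 9.000, O 1.000
≈ 5:9:1 → C5H9O
Empirical-formula mass = 85.12 g/mol
n = 506 / 85.12 = 5.94 ≈ 6
Molecular formula = (C5H9O)×6 = C30H54O6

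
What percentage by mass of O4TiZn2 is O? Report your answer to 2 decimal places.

26.38%

Molar mass = 4(16.00) + 1(47.87) + 2(65.38) = 242.630 g/mol
Mass of O per mole = 4 × 16.00 = 64.000 g
% O = 64.000 / 242.630 × 100 = 26.38%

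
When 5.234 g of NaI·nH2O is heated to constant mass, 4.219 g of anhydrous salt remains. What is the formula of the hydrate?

Mass of water lost = 5.234 − 4.219 = 1.015 g → 1.015 / 18.02 = 0.05633 mol H2O
Molar mass of NaI = 149.89 g/mol → mol NaI = 4.219 / 149.89 = 0.02815
n = 0.05633 / 0.02815 = 2.00 ≈ 2 → NaI·2H2O

NaI·2H2O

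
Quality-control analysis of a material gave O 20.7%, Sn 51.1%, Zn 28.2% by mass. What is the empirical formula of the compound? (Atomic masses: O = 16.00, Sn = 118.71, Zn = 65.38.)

O3SnZn

Assume 100 g: 20.7 g O, 51.1 g Sn, 28.2 g Zn.
n(O) = 20.7/16.00 = 1.294, n(Sn) = 51.1/118.71 = 0.4305, n(Zn) = 28.2/65.38 = 0.4313
Ratios (÷ 0.4305): O 3.006, Sn 1.000, Zn 1.002
≈ 3:1:1 → O3SnZn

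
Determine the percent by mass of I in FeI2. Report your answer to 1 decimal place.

Molar mass = 1(55.85) + 2(126.90) = 309.650 g/mol
Mass of I per mole = 2 × 126.90 = 253.800 g
% I = 253.800 / 309.650 × 100 = 82.0%

82.0%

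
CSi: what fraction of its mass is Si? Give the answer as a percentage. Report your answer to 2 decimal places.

Molar mass = 1(12.01) + 1(28.09) = 40.100 g/mol
Mass of Si per mole = 1 × 28.09 = 28.090 g
% Si = 28.090 / 40.100 × 100 = 70.05%

70.05%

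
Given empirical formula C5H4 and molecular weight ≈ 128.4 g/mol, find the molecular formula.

C10H8

Empirical-formula mass = 64.08 g/mol
n = 128.4 / 64.08 = 2.00 ≈ 2
Molecular formula = (C5H4)2 = C10H8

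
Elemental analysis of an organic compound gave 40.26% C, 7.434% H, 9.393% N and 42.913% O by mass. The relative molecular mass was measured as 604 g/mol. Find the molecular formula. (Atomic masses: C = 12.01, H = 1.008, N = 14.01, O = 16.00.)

Assume 100 g: 40.26 g C, 7.434 g H, 9.393 g N, 42.913 g O.
Moles — C: 40.26 / 12.01 = 3.352 mol; H: 7.434 / 1.008 = 7.375 mol; N: 9.393 / 14.01 = 0.6704 mol; O: 42.913 / 16.00 = 2.682 mol
Ratios (÷ 0.6704): C 5.000, H 11.000, N 1.000, O 4.000
→ C5H11NO4
Empirical-formula mass = 149.15 g/mol
n = 604 / 149.15 = 4.05 ≈ 4
Molecular formula = (C5H11NO4)×4 = C20H44N4O16

C20H44N4O16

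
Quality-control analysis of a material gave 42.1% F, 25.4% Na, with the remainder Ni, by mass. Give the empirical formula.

F4Na2Ni

Assume 100 g: 42.1 g F, 25.4 g Na, 32.5 g Ni.
F: 42.1 g ÷ 19.00 g/mol = 2.216 mol
Na: 25.4 g ÷ 22.99 g/mol = 1.105 mol
Ni: 32.5 g ÷ 58.69 g/mol = 0.5538 mol
Ratios (÷ 0.5538): F 4.001, Na 1.995, Ni 1.000
→ F4Na2Ni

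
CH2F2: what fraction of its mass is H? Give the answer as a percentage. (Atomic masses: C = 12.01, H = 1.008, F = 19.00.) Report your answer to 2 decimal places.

3.87%

Molar mass = 1(12.01) + 2(1.008) + 2(19.00) = 52.026 g/mol
Mass of H per mole = 2 × 1.008 = 2.016 g
% H = 2.016 / 52.026 × 100 = 3.87%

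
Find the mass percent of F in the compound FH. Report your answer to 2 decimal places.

Molar mass = 1(19.00) + 1(1.008) = 20.008 g/mol
Mass of F per mole = 1 × 19.00 = 19.000 g
% F = 19.000 / 20.008 × 100 = 94.96%

94.96%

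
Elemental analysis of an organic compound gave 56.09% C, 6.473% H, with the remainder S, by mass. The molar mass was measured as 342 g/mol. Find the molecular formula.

Assume 100 g: 56.09 g C, 6.473 g H, 37.437 g S.
n(C) = 56.09/12.01 = 4.67, n(H) = 6.473/1.008 = 6.422, n(S) = 37.437/32.07 = 1.167
Smallest is S at 1.167 mol; normalising gives C 4.001, H 5.501, S 1.000
×2: C 8.00, H 11.00, S 2.00 → C8H11S2
Empirical-formula mass = 171.31 g/mol
n = 342 / 171.31 = 2.00 ≈ 2
Molecular formula = (C8H11S2)×2 = C16H22S4

C16H22S4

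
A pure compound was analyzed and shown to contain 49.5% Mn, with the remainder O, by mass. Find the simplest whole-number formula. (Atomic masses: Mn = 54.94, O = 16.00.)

Mn2O7

Assume 100 g: 49.5 g Mn, 50.5 g O.
n(Mn) = 49.5/54.94 = 0.901, n(O) = 50.5/16.00 = 3.156
Smallest is Mn at 0.901 mol; normalising gives Mn 1.000, O 3.503
Multiply by 2: Mn 2.00, O 7.01 → Mn2O7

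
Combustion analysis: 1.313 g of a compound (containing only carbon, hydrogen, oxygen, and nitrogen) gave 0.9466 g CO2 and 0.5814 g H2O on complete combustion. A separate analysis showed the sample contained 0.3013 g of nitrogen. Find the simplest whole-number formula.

mol C = 0.9466 / 44.01 = 0.02151; mass C = 0.02151 × 12.01 = 0.2583 g
mol H = 2 × (0.5814 / 18.02) = 0.06453; mass H = 0.06453 × 1.008 = 0.06504 g
mol N = 0.3013 / 14.01 = 0.02151
mass O = 1.313 − (0.6247) = 0.6883 g → mol O = 0.04302
Ratios (÷ 0.02151): C 1.000, H 3.000, N 1.000, O 2.000
→ CH3NO2

CH3NO2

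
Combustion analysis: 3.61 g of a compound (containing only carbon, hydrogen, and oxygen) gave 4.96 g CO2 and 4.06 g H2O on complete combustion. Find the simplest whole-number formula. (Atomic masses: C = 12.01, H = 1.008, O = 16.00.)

CH4O

mol C = 4.96 / 44.01 = 0.1127; mass C = 0.1127 × 12.01 = 1.354 g
mol H = 2 × (4.06 / 18.02) = 0.4506; mass H = 0.4506 × 1.008 = 0.4542 g
mass O = 3.61 − (1.808) = 1.802 g → mol O = 0.1126
Smallest is O at 0.1126 mol; normalising gives C 1.001, H 4.000, O 1.000
≈ 1:4:1 → CH4O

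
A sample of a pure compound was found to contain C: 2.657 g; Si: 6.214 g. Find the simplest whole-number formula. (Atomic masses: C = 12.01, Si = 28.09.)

Moles — C: 2.657 / 12.01 = 0.2212 mol; Si: 6.214 / 28.09 = 0.2212 mol
Divide by the smallest (0.2212 mol Si): C 1.000, Si 1.000
→ CSi

CSi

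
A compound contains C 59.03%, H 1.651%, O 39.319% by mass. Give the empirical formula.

Assume 100 g: 59.03 g C, 1.651 g H, 39.319 g O.
C: 59.03 g ÷ 12.01 g/mol = 4.915 mol
H: 1.651 g ÷ 1.008 g/mol = 1.638 mol
O: 39.319 g ÷ 16.00 g/mol = 2.457 mol
Divide by the smallest (1.638 mol H): C 3.001, H 1.000, O 1.500
Scaling by 2: C 6.00, H 2.00, O 3.00 → C6H2O3

C6H2O3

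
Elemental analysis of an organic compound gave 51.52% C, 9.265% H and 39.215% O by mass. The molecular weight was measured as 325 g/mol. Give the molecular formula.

C14H30O8

Assume 100 g: 51.52 g C, 9.265 g H, 39.215 g O.
n(C) = 51.52/12.01 = 4.29, n(H) = 9.265/1.008 = 9.191, n(O) = 39.215/16.00 = 2.451
Ratios (÷ 2.451): C 1.750, H 3.750, O 1.000
Scaling by 4: C 7.00, H 15.00, O 4.00 → C7H15O4
Empirical-formula mass = 163.19 g/mol
n = 325 / 163.19 = 1.99 ≈ 2
Molecular formula = (C7H15O4)×2 = C14H30O8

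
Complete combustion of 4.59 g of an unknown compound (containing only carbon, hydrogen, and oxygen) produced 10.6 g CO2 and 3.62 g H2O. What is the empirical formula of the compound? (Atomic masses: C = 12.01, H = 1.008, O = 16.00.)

mol C = 10.6 / 44.01 = 0.2409; mass C = 0.2409 × 12.01 = 2.893 g
mol H = 2 × (3.62 / 18.02) = 0.4018; mass H = 0.4018 × 1.008 = 0.4050 g
mass O = 4.59 − (3.298) = 1.292 g → mol O = 0.08077
Divide by the smallest (0.08077 mol O): C 2.982, H 4.974, O 1.000
→ C3H5O

C3H5O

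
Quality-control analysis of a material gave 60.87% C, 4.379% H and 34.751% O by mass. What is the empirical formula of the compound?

C7H6O3

Assume 100 g: 60.87 g C, 4.379 g H, 34.751 g O.
Moles — C: 60.87 / 12.01 = 5.068 mol; H: 4.379 / 1.008 = 4.344 mol; O: 34.751 / 16.00 = 2.172 mol
Divide by the smallest (2.172 mol O): C 2.334, H 2.000, O 1.000
×3: C 7.00, H 6.00, O 3.00 → C7H6O3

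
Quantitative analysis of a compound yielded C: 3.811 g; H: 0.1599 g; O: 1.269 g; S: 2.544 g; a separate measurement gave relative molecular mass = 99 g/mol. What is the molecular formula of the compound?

C4H2OS

n(C) = 3.811/12.01 = 0.3173, n(H) = 0.1599/1.008 = 0.1586, n(O) = 1.269/16.00 = 0.07931, n(S) = 2.544/32.07 = 0.07933
Divide by the smallest (0.07931 mol O): C 4.001, H 2.000, O 1.000, S 1.000
≈ 4:2:1:1 → C4H2OS
Empirical-formula mass = 98.13 g/mol
n = 99 / 98.13 = 1.01 ≈ 1
Molecular formula = empirical formula = C4H2OS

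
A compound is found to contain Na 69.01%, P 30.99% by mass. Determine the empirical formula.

Assume 100 g: 69.01 g Na, 30.99 g P.
n(Na) = 69.01/22.99 = 3.002, n(P) = 30.99/30.97 = 1.001
Divide by the smallest (1.001 mol P): Na 3.000, P 1.000
≈ 3:1 → Na3P

Na3P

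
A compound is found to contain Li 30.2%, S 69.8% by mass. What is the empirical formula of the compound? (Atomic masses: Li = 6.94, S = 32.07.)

Li2S

Assume 100 g: 30.2 g Li, 69.8 g S.
n(Li) = 30.2/6.94 = 4.352, n(S) = 69.8/32.07 = 2.176
Divide by the smallest (2.176 mol S): Li 1.999, S 1.000
≈ 2:1 → Li2S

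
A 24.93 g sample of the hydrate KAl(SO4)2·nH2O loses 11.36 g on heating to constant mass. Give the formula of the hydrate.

Mass of anhydrous KAl(SO4)2 = 24.93 − 11.36 = 13.57 g
mol H2O = 11.36 / 18.02 = 0.6304
Molar mass of KAl(SO4)2 = 258.22 g/mol → mol KAl(SO4)2 = 13.57 / 258.22 = 0.05255
n = 0.6304 / 0.05255 = 12.00 ≈ 12 → KAl(SO4)2·12H2O

KAl(SO4)2·12H2O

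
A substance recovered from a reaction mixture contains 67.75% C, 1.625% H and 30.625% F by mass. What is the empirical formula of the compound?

Assume 100 g: 67.75 g C, 1.625 g H, 30.625 g F.
Moles — C: 67.75 / 12.01 = 5.641 mol; H: 1.625 / 1.008 = 1.612 mol; F: 30.625 / 19.00 = 1.612 mol
Smallest is F at 1.612 mol; normalising gives C 3.500, H 1.000, F 1.000
Scaling by 2: C 7.00, H 2.00, F 2.00 → C7H2F2

C7H2F2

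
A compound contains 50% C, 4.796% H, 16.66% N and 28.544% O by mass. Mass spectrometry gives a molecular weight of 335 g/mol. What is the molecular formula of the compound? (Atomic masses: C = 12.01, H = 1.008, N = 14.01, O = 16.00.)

Assume 100 g: 50 g C, 4.796 g H, 16.66 g N, 28.544 g O.
n(C) = 50/12.01 = 4.163, n(H) = 4.796/1.008 = 4.758, n(N) = 16.66/14.01 = 1.189, n(O) = 28.544/16.00 = 1.784
Ratios (÷ 1.189): C 3.501, H 4.001, N 1.000, O 1.500
Scaling by 2: C 7.00, H 8.00, N 2.00, O 3.00 → C7H8N2O3
Empirical-formula mass = 168.15 g/mol
n = 335 / 168.15 = 1.99 ≈ 2
Molecular formula = (C7H8N2O3)×2 = C14H16N4O6

C14H16N4O6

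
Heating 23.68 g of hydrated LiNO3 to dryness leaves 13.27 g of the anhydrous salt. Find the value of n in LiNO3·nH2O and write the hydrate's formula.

LiNO3·3H2O

Mass of water lost = 23.68 − 13.27 = 10.41 g → 10.41 / 18.02 = 0.5777 mol H2O
Molar mass of LiNO3 = 68.95 g/mol → mol LiNO3 = 13.27 / 68.95 = 0.1925
n = 0.5777 / 0.1925 = 3.00 ≈ 3 → LiNO3·3H2O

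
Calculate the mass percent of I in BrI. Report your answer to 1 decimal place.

Molar mass = 1(79.90) + 1(126.90) = 206.800 g/mol
Mass of I per mole = 1 × 126.90 = 126.900 g
% I = 126.900 / 206.800 × 100 = 61.4%

61.4%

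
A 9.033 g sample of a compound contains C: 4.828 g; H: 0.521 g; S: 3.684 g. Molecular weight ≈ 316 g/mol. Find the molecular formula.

Moles — C: 4.828 / 12.01 = 0.402 mol; H: 0.521 / 1.008 = 0.5169 mol; S: 3.684 / 32.07 = 0.1149 mol
Smallest is S at 0.1149 mol; normalising gives C 3.499, H 4.499, S 1.000
×2: C 7.00, H 9.00, S 2.00 → C7H9S2
Empirical-formula mass = 157.28 g/mol
n = 316 / 157.28 = 2.01 ≈ 2
Molecular formula = (C7H9S2)×2 = C14H18S4

C14H18S4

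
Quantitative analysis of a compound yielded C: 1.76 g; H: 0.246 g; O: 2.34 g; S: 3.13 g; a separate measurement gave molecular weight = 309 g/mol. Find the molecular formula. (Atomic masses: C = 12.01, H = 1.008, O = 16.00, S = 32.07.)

C6H10O6S4

n(C) = 1.76/12.01 = 0.1465, n(H) = 0.246/1.008 = 0.244, n(O) = 2.34/16.00 = 0.1462, n(S) = 3.13/32.07 = 0.0976
Divide by the smallest (0.0976 mol S): C 1.501, H 2.501, O 1.498, S 1.000
×2: C 3.00, H 5.00, O 3.00, S 2.00 → C3H5O3S2
Empirical-formula mass = 153.21 g/mol
n = 309 / 153.21 = 2.02 ≈ 2
Molecular formula = (C3H5O3S2)×2 = C6H10O6S4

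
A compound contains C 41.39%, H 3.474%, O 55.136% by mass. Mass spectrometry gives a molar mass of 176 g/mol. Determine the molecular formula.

Assume 100 g: 41.39 g C, 3.474 g H, 55.136 g O.
n(C) = 41.39/12.01 = 3.446, n(H) = 3.474/1.008 = 3.446, n(O) = 55.136/16.00 = 3.446
Smallest is O at 3.446 mol; normalising gives C 1.000, H 1.000, O 1.000
→ CHO
Empirical-formula mass = 29.02 g/mol
n = 176 / 29.02 = 6.07 ≈ 6
Molecular formula = (CHO)×6 = C6H6O6

C6H6O6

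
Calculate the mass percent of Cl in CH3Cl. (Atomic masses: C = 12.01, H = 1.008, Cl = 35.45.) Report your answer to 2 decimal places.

70.22%

Molar mass = 1(12.01) + 3(1.008) + 1(35.45) = 50.484 g/mol
Mass of Cl per mole = 1 × 35.45 = 35.450 g
% Cl = 35.450 / 50.484 × 100 = 70.22%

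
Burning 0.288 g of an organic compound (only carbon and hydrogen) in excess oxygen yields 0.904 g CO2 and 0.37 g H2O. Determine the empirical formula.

mol C = 0.904 / 44.01 = 0.02054; mass C = 0.02054 × 12.01 = 0.2467 g
mol H = 2 × (0.37 / 18.02) = 0.04107; mass H = 0.04107 × 1.008 = 0.04139 g
Smallest is C at 0.02054 mol; normalising gives C 1.000, H 1.999
Ratio ≈ 1:2, so the empirical formula is CH2

CH2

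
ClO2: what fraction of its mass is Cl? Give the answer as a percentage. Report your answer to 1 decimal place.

52.6%

Molar mass = 1(35.45) + 2(16.00) = 67.450 g/mol
Mass of Cl per mole = 1 × 35.45 = 35.450 g
% Cl = 35.450 / 67.450 × 100 = 52.6%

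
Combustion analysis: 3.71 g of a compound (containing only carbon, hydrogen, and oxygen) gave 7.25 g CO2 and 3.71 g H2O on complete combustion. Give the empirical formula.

C2H5O

mol C = 7.25 / 44.01 = 0.1647; mass C = 0.1647 × 12.01 = 1.978 g
mol H = 2 × (3.71 / 18.02) = 0.4118; mass H = 0.4118 × 1.008 = 0.4151 g
mass O = 3.71 − (2.394) = 1.316 g → mol O = 0.08228
Smallest is O at 0.08228 mol; normalising gives C 2.002, H 5.004, O 1.000
→ C2H5O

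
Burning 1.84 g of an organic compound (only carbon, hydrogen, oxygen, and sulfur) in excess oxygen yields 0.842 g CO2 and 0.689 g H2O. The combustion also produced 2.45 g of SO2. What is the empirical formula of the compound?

mol C = 0.842 / 44.01 = 0.01913; mass C = 0.01913 × 12.01 = 0.2298 g
mol H = 2 × (0.689 / 18.02) = 0.07647; mass H = 0.07647 × 1.008 = 0.07708 g
mol S = 2.45 / 64.07 = 0.03824; mass S = 1.226 g
mass O = 1.84 − (1.533) = 0.3068 g → mol O = 0.01918
Smallest is C at 0.01913 mol; normalising gives C 1.000, H 3.997, O 1.002, S 1.999
→ CH4OS2

CH4OS2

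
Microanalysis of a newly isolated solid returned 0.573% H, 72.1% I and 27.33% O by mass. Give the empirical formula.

HIO3

Assume 100 g: 0.573 g H, 72.1 g I, 27.33 g O.
n(H) = 0.573/1.008 = 0.5685, n(I) = 72.1/126.90 = 0.5682, n(O) = 27.33/16.00 = 1.708
Ratios (÷ 0.5682): H 1.001, I 1.000, O 3.006
Ratio ≈ 1:1:3, so the empirical formula is HIO3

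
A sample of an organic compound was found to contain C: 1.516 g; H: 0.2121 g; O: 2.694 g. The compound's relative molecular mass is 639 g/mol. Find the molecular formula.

n(C) = 1.516/12.01 = 0.1262, n(H) = 0.2121/1.008 = 0.2104, n(O) = 2.694/16.00 = 0.1684
Ratios (÷ 0.1262): C 1.000, H 1.667, O 1.334
Scaling by 3: C 3.00, H 5.00, O 4.00 → C3H5O4
Empirical-formula mass = 105.07 g/mol
n = 639 / 105.07 = 6.08 ≈ 6
Molecular formula = (C3H5O4)×6 = C18H30O24

C18H30O24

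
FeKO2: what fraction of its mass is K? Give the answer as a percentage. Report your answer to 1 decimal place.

Molar mass = 1(55.85) + 1(39.10) + 2(16.00) = 126.950 g/mol
Mass of K per mole = 1 × 39.10 = 39.100 g
% K = 39.100 / 126.950 × 100 = 30.8%

30.8%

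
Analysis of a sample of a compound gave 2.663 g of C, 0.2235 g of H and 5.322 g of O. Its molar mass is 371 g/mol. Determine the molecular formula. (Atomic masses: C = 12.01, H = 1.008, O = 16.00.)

C: 2.663 g ÷ 12.01 g/mol = 0.2217 mol
H: 0.2235 g ÷ 1.008 g/mol = 0.2217 mol
O: 5.322 g ÷ 16.00 g/mol = 0.3326 mol
Ratios (÷ 0.2217): C 1.000, H 1.000, O 1.500
×2: C 2.00, H 2.00, O 3.00 → C2H2O3
Empirical-formula mass = 74.04 g/mol
n = 371 / 74.04 = 5.01 ≈ 5
Molecular formula = (C2H2O3)×5 = C10H10O15

C10H10O15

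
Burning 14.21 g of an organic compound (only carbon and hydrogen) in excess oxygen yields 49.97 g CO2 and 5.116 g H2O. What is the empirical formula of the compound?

C2H

mol C = 49.97 / 44.01 = 1.135; mass C = 1.135 × 12.01 = 13.64 g
mol H = 2 × (5.116 / 18.02) = 0.5678; mass H = 0.5678 × 1.008 = 0.5724 g
Divide by the smallest (0.5678 mol H): C 2.000, H 1.000
→ C2H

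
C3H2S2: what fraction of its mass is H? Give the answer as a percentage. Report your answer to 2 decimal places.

1.97%

Molar mass = 3(12.01) + 2(1.008) + 2(32.07) = 102.186 g/mol
Mass of H per mole = 2 × 1.008 = 2.016 g
% H = 2.016 / 102.186 × 100 = 1.97%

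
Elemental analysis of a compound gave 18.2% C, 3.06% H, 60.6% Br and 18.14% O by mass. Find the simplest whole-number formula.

Assume 100 g: 18.2 g C, 3.06 g H, 60.6 g Br, 18.14 g O.
Moles — C: 18.2 / 12.01 = 1.515 mol; H: 3.06 / 1.008 = 3.036 mol; Br: 60.6 / 79.90 = 0.7584 mol; O: 18.14 / 16.00 = 1.134 mol
Smallest is Br at 0.7584 mol; normalising gives C 1.998, H 4.003, Br 1.000, O 1.495
×2: C 4.00, H 8.01, Br 2.00, O 2.99 → C4H8Br2O3

C4H8Br2O3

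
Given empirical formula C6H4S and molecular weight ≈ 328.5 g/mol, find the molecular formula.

Empirical-formula mass = 108.16 g/mol
n = 328.5 / 108.16 = 3.04 ≈ 3
Molecular formula = (C6H4S)3 = C18H12S3

C18H12S3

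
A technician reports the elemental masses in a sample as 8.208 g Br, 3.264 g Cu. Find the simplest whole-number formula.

n(Br) = 8.208/79.90 = 0.1027, n(Cu) = 3.264/63.55 = 0.05136
Smallest is Cu at 0.05136 mol; normalising gives Br 2.000, Cu 1.000
≈ 2:1 → Br2Cu

Br2Cu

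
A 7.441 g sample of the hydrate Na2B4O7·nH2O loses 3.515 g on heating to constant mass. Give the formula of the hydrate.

Mass of anhydrous Na2B4O7 = 7.441 − 3.515 = 3.926 g
mol H2O = 3.515 / 18.02 = 0.1951
Molar mass of Na2B4O7 = 201.22 g/mol → mol Na2B4O7 = 3.926 / 201.22 = 0.01951
n = 0.1951 / 0.01951 = 10.00 ≈ 10 → Na2B4O7·10H2O

Na2B4O7·10H2O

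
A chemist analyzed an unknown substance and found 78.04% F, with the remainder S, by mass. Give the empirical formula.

Assume 100 g: 78.04 g F, 21.96 g S.
Moles — F: 78.04 / 19.00 = 4.107 mol; S: 21.96 / 32.07 = 0.6848 mol
Divide by the smallest (0.6848 mol S): F 5.998, S 1.000
→ F6S

F6S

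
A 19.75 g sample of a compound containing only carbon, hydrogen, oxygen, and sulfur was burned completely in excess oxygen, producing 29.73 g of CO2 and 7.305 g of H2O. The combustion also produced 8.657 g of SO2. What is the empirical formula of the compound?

mol C = 29.73 / 44.01 = 0.6755; mass C = 0.6755 × 12.01 = 8.113 g
mol H = 2 × (7.305 / 18.02) = 0.8108; mass H = 0.8108 × 1.008 = 0.8173 g
mol S = 8.657 / 64.07 = 0.1351; mass S = 4.333 g
mass O = 19.75 − (13.26) = 6.486 g → mol O = 0.4054
Divide by the smallest (0.1351 mol S): C 5.000, H 6.000, O 3.000, S 1.000
→ C5H6O3S

C5H6O3S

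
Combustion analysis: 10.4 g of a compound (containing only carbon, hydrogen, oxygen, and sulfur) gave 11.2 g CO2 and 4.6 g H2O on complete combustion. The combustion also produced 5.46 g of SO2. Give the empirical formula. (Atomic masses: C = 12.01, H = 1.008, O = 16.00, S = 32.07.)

mol C = 11.2 / 44.01 = 0.2545; mass C = 0.2545 × 12.01 = 3.056 g
mol H = 2 × (4.6 / 18.02) = 0.5105; mass H = 0.5105 × 1.008 = 0.5146 g
mol S = 5.46 / 64.07 = 0.08522; mass S = 2.733 g
mass O = 10.4 − (6.304) = 4.096 g → mol O = 0.2560
Divide by the smallest (0.08522 mol S): C 2.986, H 5.991, O 3.004, S 1.000
Ratio ≈ 3:6:3:1, so the empirical formula is C3H6O3S

C3H6O3S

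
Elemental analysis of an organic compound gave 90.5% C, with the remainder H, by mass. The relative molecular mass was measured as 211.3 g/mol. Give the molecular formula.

Assume 100 g: 90.5 g C, 9.5 g H.
n(C) = 90.5/12.01 = 7.535, n(H) = 9.5/1.008 = 9.425
Ratios (÷ 7.535): C 1.000, H 1.251
Scaling by 4: C 4.00, H 5.00 → C4H5
Empirical-formula mass = 53.08 g/mol
n = 211.3 / 53.08 = 3.98 ≈ 4
Molecular formula = (C4H5)×4 = C16H20

C16H20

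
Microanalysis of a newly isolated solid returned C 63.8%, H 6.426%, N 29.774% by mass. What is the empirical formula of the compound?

C5H6N2

Assume 100 g: 63.8 g C, 6.426 g H, 29.774 g N.
C: 63.8 g ÷ 12.01 g/mol = 5.312 mol
H: 6.426 g ÷ 1.008 g/mol = 6.375 mol
N: 29.774 g ÷ 14.01 g/mol = 2.125 mol
Divide by the smallest (2.125 mol N): C 2.500, H 3.000, N 1.000
Scaling by 2: C 5.00, H 6.00, N 2.00 → C5H6N2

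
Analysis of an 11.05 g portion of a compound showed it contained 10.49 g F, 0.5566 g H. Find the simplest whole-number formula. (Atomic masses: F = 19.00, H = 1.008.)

Moles — F: 10.49 / 19.00 = 0.5521 mol; H: 0.5566 / 1.008 = 0.5522 mol
Smallest is F at 0.5521 mol; normalising gives F 1.000, H 1.000
→ FH

FH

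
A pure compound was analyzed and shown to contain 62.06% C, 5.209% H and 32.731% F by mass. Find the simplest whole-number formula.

C3H3F

Assume 100 g: 62.06 g C, 5.209 g H, 32.731 g F.
C: 62.06 g ÷ 12.01 g/mol = 5.167 mol
H: 5.209 g ÷ 1.008 g/mol = 5.168 mol
F: 32.731 g ÷ 19.00 g/mol = 1.723 mol
Ratios (÷ 1.723): C 3.000, H 3.000, F 1.000
→ C3H3F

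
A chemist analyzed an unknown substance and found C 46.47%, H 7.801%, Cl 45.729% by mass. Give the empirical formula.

C3H6Cl

Assume 100 g: 46.47 g C, 7.801 g H, 45.729 g Cl.
n(C) = 46.47/12.01 = 3.869, n(H) = 7.801/1.008 = 7.739, n(Cl) = 45.729/35.45 = 1.29
Divide by the smallest (1.29 mol Cl): C 3.000, H 5.999, Cl 1.000
≈ 3:6:1 → C3H6Cl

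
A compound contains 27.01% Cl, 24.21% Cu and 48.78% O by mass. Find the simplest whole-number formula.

Cl2CuO8

Assume 100 g: 27.01 g Cl, 24.21 g Cu, 48.78 g O.
Moles — Cl: 27.01 / 35.45 = 0.7619 mol; Cu: 24.21 / 63.55 = 0.381 mol; O: 48.78 / 16.00 = 3.049 mol
Divide by the smallest (0.381 mol Cu): Cl 2.000, Cu 1.000, O 8.003
→ Cl2CuO8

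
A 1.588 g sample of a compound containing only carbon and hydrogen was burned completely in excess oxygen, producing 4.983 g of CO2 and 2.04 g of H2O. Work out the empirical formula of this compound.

CH2

mol C = 4.983 / 44.01 = 0.1132; mass C = 0.1132 × 12.01 = 1.360 g
mol H = 2 × (2.04 / 18.02) = 0.2264; mass H = 0.2264 × 1.008 = 0.2282 g
Divide by the smallest (0.1132 mol C): C 1.000, H 2.000
≈ 1:2 → CH2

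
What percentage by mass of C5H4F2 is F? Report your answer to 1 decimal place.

Molar mass = 5(12.01) + 4(1.008) + 2(19.00) = 102.082 g/mol
Mass of F per mole = 2 × 19.00 = 38.000 g
% F = 38.000 / 102.082 × 100 = 37.2%

37.2%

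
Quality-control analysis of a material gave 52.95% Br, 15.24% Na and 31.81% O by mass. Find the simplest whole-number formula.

Assume 100 g: 52.95 g Br, 15.24 g Na, 31.81 g O.
n(Br) = 52.95/79.90 = 0.6627, n(Na) = 15.24/22.99 = 0.6629, n(O) = 31.81/16.00 = 1.988
Divide by the smallest (0.6627 mol Br): Br 1.000, Na 1.000, O 3.000
→ BrNaO3

BrNaO3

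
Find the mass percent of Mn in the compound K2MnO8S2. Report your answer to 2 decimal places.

Molar mass = 2(39.10) + 1(54.94) + 8(16.00) + 2(32.07) = 325.280 g/mol
Mass of Mn per mole = 1 × 54.94 = 54.940 g
% Mn = 54.940 / 325.280 × 100 = 16.89%

16.89%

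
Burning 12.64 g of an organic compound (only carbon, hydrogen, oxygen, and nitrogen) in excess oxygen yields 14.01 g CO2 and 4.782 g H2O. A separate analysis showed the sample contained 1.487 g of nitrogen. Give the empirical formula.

mol C = 14.01 / 44.01 = 0.3183; mass C = 0.3183 × 12.01 = 3.823 g
mol H = 2 × (4.782 / 18.02) = 0.5307; mass H = 0.5307 × 1.008 = 0.5350 g
mol N = 1.487 / 14.01 = 0.1061
mass O = 12.64 − (5.845) = 6.795 g → mol O = 0.4247
Smallest is N at 0.1061 mol; normalising gives C 2.999, H 5.000, N 1.000, O 4.001
≈ 3:5:1:4 → C3H5NO4

C3H5NO4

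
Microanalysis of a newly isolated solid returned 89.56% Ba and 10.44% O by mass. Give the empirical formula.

Assume 100 g: 89.56 g Ba, 10.44 g O.
Moles — Ba: 89.56 / 137.33 = 0.6522 mol; O: 10.44 / 16.00 = 0.6525 mol
Smallest is Ba at 0.6522 mol; normalising gives Ba 1.000, O 1.001
Ratio ≈ 1:1, so the empirical formula is BaO

BaO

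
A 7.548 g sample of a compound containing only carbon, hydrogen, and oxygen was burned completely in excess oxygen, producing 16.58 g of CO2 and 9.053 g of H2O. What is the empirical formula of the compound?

C3H8O

mol C = 16.58 / 44.01 = 0.3767; mass C = 0.3767 × 12.01 = 4.525 g
mol H = 2 × (9.053 / 18.02) = 1.005; mass H = 1.005 × 1.008 = 1.013 g
mass O = 7.548 − (5.537) = 2.011 g → mol O = 0.1257
Ratios (÷ 0.1257): C 2.998, H 7.996, O 1.000
→ C3H8O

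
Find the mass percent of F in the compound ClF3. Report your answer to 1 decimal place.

Molar mass = 1(35.45) + 3(19.00) = 92.450 g/mol
Mass of F per mole = 3 × 19.00 = 57.000 g
% F = 57.000 / 92.450 × 100 = 61.7%

61.7%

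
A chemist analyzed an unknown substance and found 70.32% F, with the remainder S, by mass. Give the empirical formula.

Assume 100 g: 70.32 g F, 29.68 g S.
Moles — F: 70.32 / 19.00 = 3.701 mol; S: 29.68 / 32.07 = 0.9255 mol
Ratios (÷ 0.9255): F 3.999, S 1.000
≈ 4:1 → F4S

F4S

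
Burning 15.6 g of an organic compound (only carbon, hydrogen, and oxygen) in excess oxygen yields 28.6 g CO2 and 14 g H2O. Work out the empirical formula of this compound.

mol C = 28.6 / 44.01 = 0.6499; mass C = 0.6499 × 12.01 = 7.805 g
mol H = 2 × (14 / 18.02) = 1.554; mass H = 1.554 × 1.008 = 1.566 g
mass O = 15.6 − (9.371) = 6.229 g → mol O = 0.3893
Ratios (÷ 0.3893): C 1.669, H 3.991, O 1.000
Multiply by 3: C 5.01, H 11.97, O 3.00 → C5H12O3

C5H12O3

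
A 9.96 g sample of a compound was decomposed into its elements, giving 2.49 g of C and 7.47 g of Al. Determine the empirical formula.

Moles — C: 2.49 / 12.01 = 0.2073 mol; Al: 7.47 / 26.98 = 0.2769 mol
Divide by the smallest (0.2073 mol C): C 1.000, Al 1.335
×3: C 3.00, Al 4.01 → C3Al4

C3Al4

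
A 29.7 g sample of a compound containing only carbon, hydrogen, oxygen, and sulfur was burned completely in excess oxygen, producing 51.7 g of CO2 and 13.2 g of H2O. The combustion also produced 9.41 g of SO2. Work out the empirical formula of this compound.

mol C = 51.7 / 44.01 = 1.175; mass C = 1.175 × 12.01 = 14.11 g
mol H = 2 × (13.2 / 18.02) = 1.465; mass H = 1.465 × 1.008 = 1.477 g
mol S = 9.41 / 64.07 = 0.1469; mass S = 4.710 g
mass O = 29.7 − (20.30) = 9.405 g → mol O = 0.5878
Divide by the smallest (0.1469 mol S): C 7.998, H 9.975, O 4.002, S 1.000
Ratio ≈ 8:10:4:1, so the empirical formula is C8H10O4S

C8H10O4S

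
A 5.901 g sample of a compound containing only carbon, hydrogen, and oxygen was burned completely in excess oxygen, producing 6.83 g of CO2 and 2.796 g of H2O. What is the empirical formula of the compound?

C2H4O3

mol C = 6.83 / 44.01 = 0.1552; mass C = 0.1552 × 12.01 = 1.864 g
mol H = 2 × (2.796 / 18.02) = 0.3103; mass H = 0.3103 × 1.008 = 0.3128 g
mass O = 5.901 − (2.177) = 3.724 g → mol O = 0.2328
Divide by the smallest (0.1552 mol C): C 1.000, H 2.000, O 1.500
Multiply by 2: C 2.00, H 4.00, O 3.00 → C2H4O3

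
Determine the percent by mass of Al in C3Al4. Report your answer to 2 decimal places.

Molar mass = 3(12.01) + 4(26.98) = 143.950 g/mol
Mass of Al per mole = 4 × 26.98 = 107.920 g
% Al = 107.920 / 143.950 × 100 = 74.97%

74.97%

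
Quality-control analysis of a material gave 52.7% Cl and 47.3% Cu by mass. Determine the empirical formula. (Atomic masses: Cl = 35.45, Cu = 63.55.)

Cl2Cu

Assume 100 g: 52.7 g Cl, 47.3 g Cu.
Moles — Cl: 52.7 / 35.45 = 1.487 mol; Cu: 47.3 / 63.55 = 0.7443 mol
Smallest is Cu at 0.7443 mol; normalising gives Cl 1.997, Cu 1.000
→ Cl2Cu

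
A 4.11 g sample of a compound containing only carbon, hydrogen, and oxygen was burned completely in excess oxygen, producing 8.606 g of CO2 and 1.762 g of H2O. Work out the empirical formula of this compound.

mol C = 8.606 / 44.01 = 0.1955; mass C = 0.1955 × 12.01 = 2.349 g
mol H = 2 × (1.762 / 18.02) = 0.1956; mass H = 0.1956 × 1.008 = 0.1971 g
mass O = 4.11 − (2.546) = 1.564 g → mol O = 0.09777
Divide by the smallest (0.09777 mol O): C 2.000, H 2.000, O 1.000
Ratio ≈ 2:2:1, so the empirical formula is C2H2O

C2H2O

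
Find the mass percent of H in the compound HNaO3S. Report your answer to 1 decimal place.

Molar mass = 1(1.008) + 1(22.99) + 3(16.00) + 1(32.07) = 104.068 g/mol
Mass of H per mole = 1 × 1.008 = 1.008 g
% H = 1.008 / 104.068 × 100 = 1.0%

1.0%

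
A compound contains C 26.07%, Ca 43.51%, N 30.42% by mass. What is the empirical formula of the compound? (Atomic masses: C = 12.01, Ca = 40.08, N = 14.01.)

C2CaN2

Assume 100 g: 26.07 g C, 43.51 g Ca, 30.42 g N.
C: 26.07 g ÷ 12.01 g/mol = 2.171 mol
Ca: 43.51 g ÷ 40.08 g/mol = 1.086 mol
N: 30.42 g ÷ 14.01 g/mol = 2.171 mol
Divide by the smallest (1.086 mol Ca): C 2.000, Ca 1.000, N 2.000
Ratio ≈ 2:1:2, so the empirical formula is C2CaN2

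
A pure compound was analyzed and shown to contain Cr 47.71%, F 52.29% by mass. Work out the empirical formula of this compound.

Assume 100 g: 47.71 g Cr, 52.29 g F.
Cr: 47.71 g ÷ 52.00 g/mol = 0.9175 mol
F: 52.29 g ÷ 19.00 g/mol = 2.752 mol
Smallest is Cr at 0.9175 mol; normalising gives Cr 1.000, F 3.000
Ratio ≈ 1:3, so the empirical formula is CrF3

CrF3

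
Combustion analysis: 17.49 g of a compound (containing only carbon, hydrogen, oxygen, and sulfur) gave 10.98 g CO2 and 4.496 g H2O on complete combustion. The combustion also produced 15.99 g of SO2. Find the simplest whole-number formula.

C2H4O3S2

mol C = 10.98 / 44.01 = 0.2495; mass C = 0.2495 × 12.01 = 2.996 g
mol H = 2 × (4.496 / 18.02) = 0.4990; mass H = 0.4990 × 1.008 = 0.5030 g
mol S = 15.99 / 64.07 = 0.2496; mass S = 8.004 g
mass O = 17.49 − (11.50) = 5.987 g → mol O = 0.3742
Divide by the smallest (0.2495 mol C): C 1.000, H 2.000, O 1.500, S 1.000
Multiply by 2: C 2.00, H 4.00, O 3.00, S 2.00 → C2H4O3S2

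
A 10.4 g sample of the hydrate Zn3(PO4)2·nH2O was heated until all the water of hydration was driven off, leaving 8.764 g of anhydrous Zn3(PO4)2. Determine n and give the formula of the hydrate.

Mass of water lost = 10.4 − 8.764 = 1.636 g → 1.636 / 18.02 = 0.09079 mol H2O
Molar mass of Zn3(PO4)2 = 386.08 g/mol → mol Zn3(PO4)2 = 8.764 / 386.08 = 0.0227
n = 0.09079 / 0.0227 = 4.00 ≈ 4 → Zn3(PO4)2·4H2O

Zn3(PO4)2·4H2O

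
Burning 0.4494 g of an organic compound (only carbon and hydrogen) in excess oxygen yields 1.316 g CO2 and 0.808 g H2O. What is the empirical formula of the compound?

CH3

mol C = 1.316 / 44.01 = 0.02990; mass C = 0.02990 × 12.01 = 0.3591 g
mol H = 2 × (0.808 / 18.02) = 0.08968; mass H = 0.08968 × 1.008 = 0.09040 g
Ratios (÷ 0.0299): C 1.000, H 2.999
Ratio ≈ 1:3, so the empirical formula is CH3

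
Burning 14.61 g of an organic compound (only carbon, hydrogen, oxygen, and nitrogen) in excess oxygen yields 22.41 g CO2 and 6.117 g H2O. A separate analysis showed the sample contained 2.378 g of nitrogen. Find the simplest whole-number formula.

mol C = 22.41 / 44.01 = 0.5092; mass C = 0.5092 × 12.01 = 6.116 g
mol H = 2 × (6.117 / 18.02) = 0.6789; mass H = 0.6789 × 1.008 = 0.6843 g
mol N = 2.378 / 14.01 = 0.1697
mass O = 14.61 − (9.178) = 5.432 g → mol O = 0.3395
Divide by the smallest (0.1697 mol N): C 3.000, H 4.000, N 1.000, O 2.000
≈ 3:4:1:2 → C3H4NO2

C3H4NO2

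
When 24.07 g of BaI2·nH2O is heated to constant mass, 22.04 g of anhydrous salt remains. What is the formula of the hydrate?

Mass of water lost = 24.07 − 22.04 = 2.03 g → 2.03 / 18.02 = 0.1127 mol H2O
Molar mass of BaI2 = 391.13 g/mol → mol BaI2 = 22.04 / 391.13 = 0.05635
n = 0.1127 / 0.05635 = 2.00 ≈ 2 → BaI2·2H2O

BaI2·2H2O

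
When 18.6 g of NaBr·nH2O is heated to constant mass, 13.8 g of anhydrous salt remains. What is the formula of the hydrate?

Mass of water lost = 18.6 − 13.8 = 4.8 g → 4.8 / 18.02 = 0.2664 mol H2O
Molar mass of NaBr = 102.89 g/mol → mol NaBr = 13.8 / 102.89 = 0.1341
n = 0.2664 / 0.1341 = 1.99 ≈ 2 → NaBr·2H2O

NaBr·2H2O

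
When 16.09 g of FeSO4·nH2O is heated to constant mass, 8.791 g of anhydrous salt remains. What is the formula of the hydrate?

Mass of water lost = 16.09 − 8.791 = 7.299 g → 7.299 / 18.02 = 0.405 mol H2O
Molar mass of FeSO4 = 151.92 g/mol → mol FeSO4 = 8.791 / 151.92 = 0.05787
n = 0.405 / 0.05787 = 7.00 ≈ 7 → FeSO4·7H2O

FeSO4·7H2O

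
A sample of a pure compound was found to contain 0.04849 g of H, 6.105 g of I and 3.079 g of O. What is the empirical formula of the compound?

HIO4

Moles — H: 0.04849 / 1.008 = 0.04811 mol; I: 6.105 / 126.90 = 0.04811 mol; O: 3.079 / 16.00 = 0.1924 mol
Divide by the smallest (0.04811 mol H): H 1.000, I 1.000, O 4.000
Ratio ≈ 1:1:4, so the empirical formula is HIO4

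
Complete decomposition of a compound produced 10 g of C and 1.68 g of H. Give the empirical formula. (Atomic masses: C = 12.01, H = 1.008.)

CH2

C: 10 g ÷ 12.01 g/mol = 0.8326 mol
H: 1.68 g ÷ 1.008 g/mol = 1.667 mol
Ratios (÷ 0.8326): C 1.000, H 2.002
→ CH2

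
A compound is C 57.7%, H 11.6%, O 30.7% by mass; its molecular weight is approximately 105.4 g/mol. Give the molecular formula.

C5H12O2

Assume 100 g: 57.7 g C, 11.6 g H, 30.7 g O.
Moles — C: 57.7 / 12.01 = 4.804 mol; H: 11.6 / 1.008 = 11.51 mol; O: 30.7 / 16.00 = 1.919 mol
Smallest is O at 1.919 mol; normalising gives C 2.504, H 5.998, O 1.000
×2: C 5.01, H 12.00, O 2.00 → C5H12O2
Empirical-formula mass = 104.15 g/mol
n = 105.4 / 104.15 = 1.01 ≈ 1
Molecular formula = empirical formula = C5H12O2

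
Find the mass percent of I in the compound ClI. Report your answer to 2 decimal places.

78.16%

Molar mass = 1(35.45) + 1(126.90) = 162.350 g/mol
Mass of I per mole = 1 × 126.90 = 126.900 g
% I = 126.900 / 162.350 × 100 = 78.16%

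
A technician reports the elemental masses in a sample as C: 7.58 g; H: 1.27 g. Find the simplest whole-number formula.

CH2

Moles — C: 7.58 / 12.01 = 0.6311 mol; H: 1.27 / 1.008 = 1.26 mol
Smallest is C at 0.6311 mol; normalising gives C 1.000, H 1.996
≈ 1:2 → CH2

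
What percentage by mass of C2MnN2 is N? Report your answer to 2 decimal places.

26.19%

Molar mass = 2(12.01) + 1(54.94) + 2(14.01) = 106.980 g/mol
Mass of N per mole = 2 × 14.01 = 28.020 g
% N = 28.020 / 106.980 × 100 = 26.19%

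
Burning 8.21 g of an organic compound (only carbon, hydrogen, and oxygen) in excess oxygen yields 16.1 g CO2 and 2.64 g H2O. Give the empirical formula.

mol C = 16.1 / 44.01 = 0.3658; mass C = 0.3658 × 12.01 = 4.394 g
mol H = 2 × (2.64 / 18.02) = 0.2930; mass H = 0.2930 × 1.008 = 0.2954 g
mass O = 8.21 − (4.689) = 3.521 g → mol O = 0.2201
Divide by the smallest (0.2201 mol O): C 1.662, H 1.331, O 1.000
Multiply by 3: C 4.99, H 3.99, O 3.00 → C5H4O3

C5H4O3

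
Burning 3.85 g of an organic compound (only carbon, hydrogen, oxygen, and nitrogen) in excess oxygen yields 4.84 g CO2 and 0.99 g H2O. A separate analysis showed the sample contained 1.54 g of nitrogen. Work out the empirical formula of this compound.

mol C = 4.84 / 44.01 = 0.1100; mass C = 0.1100 × 12.01 = 1.321 g
mol H = 2 × (0.99 / 18.02) = 0.1099; mass H = 0.1099 × 1.008 = 0.1108 g
mol N = 1.54 / 14.01 = 0.1099
mass O = 3.85 − (2.972) = 0.8784 g → mol O = 0.05490
Smallest is O at 0.0549 mol; normalising gives C 2.003, H 2.001, N 2.002, O 1.000
→ C2H2N2O

C2H2N2O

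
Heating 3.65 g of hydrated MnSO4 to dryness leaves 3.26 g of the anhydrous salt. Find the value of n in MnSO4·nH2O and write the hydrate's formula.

MnSO4·H2O

Mass of water lost = 3.65 − 3.26 = 0.39 g → 0.39 / 18.02 = 0.02164 mol H2O
Molar mass of MnSO4 = 151.01 g/mol → mol MnSO4 = 3.26 / 151.01 = 0.02159
n = 0.02164 / 0.02159 = 1.00 ≈ 1 → MnSO4·H2O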